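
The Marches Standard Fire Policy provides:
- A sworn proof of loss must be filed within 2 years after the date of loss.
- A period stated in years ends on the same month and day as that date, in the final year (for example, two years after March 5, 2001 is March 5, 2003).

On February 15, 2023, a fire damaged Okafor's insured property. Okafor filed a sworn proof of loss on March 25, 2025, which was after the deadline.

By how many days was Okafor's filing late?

38 days

2 years after February 15, 2023 is February 15, 2025.
The deadline is February 15, 2025; from February 15, 2025 to March 25, 2025 is 38 days.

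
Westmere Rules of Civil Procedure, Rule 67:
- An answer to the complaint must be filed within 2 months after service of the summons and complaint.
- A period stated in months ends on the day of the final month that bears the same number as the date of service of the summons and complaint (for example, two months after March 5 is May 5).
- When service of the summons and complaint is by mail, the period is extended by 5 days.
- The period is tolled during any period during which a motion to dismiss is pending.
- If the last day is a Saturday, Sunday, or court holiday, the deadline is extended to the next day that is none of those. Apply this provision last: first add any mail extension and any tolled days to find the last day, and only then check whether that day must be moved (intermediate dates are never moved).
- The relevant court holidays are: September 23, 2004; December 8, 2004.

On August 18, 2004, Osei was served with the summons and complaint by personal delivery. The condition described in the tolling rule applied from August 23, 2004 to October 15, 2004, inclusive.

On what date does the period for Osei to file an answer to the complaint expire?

December 13, 2004

2 months after August 18, 2004 is October 18, 2004.
Service was not by mail, so no mail extension applies.
From August 23, 2004 through October 15, 2004 inclusive is 54 days; tolling adds 54 days: October 18, 2004 + 54 days = December 11, 2004.
December 11, 2004 is Saturday; December 12, 2004 is Sunday. The next qualifying day is December 13, 2004.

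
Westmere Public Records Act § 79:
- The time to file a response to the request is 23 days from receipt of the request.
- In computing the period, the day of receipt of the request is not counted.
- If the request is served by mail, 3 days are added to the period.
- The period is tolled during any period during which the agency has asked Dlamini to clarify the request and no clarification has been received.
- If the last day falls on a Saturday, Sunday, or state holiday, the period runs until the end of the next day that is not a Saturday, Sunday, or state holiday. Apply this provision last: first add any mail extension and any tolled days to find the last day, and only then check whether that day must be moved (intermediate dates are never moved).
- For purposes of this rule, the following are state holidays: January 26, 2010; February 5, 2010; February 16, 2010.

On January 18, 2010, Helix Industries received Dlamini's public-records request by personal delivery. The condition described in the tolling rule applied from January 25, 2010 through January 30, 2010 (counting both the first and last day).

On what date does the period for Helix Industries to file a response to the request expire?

February 17, 2010

23 days after January 18, 2010 is February 10, 2010.
Service was not by mail, so no mail extension applies.
From January 25, 2010 through January 30, 2010 inclusive is 6 days; tolling adds 6 days: February 10, 2010 + 6 days = February 16, 2010.
February 16, 2010 is a listed holiday. The next qualifying day is February 17, 2010.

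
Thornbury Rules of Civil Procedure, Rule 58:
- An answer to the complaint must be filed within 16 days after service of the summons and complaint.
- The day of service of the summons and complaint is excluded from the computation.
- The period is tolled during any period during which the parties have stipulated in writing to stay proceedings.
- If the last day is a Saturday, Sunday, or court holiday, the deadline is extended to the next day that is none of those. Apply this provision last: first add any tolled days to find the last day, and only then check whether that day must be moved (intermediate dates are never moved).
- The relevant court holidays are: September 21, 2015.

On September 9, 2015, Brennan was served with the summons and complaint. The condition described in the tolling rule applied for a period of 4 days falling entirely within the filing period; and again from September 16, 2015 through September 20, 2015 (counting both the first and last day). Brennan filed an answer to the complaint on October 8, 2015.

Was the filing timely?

16 days after September 9, 2015 is September 25, 2015.
Tolling adds 4 days: September 25, 2015 + 4 days = September 29, 2015.
From September 16, 2015 through September 20, 2015 inclusive is 5 days; tolling adds 5 days: September 29, 2015 + 5 days = October 4, 2015.
October 4, 2015 is Sunday. The next qualifying day is October 5, 2015.
The deadline is October 5, 2015; the filing on October 8, 2015 is after that date.

No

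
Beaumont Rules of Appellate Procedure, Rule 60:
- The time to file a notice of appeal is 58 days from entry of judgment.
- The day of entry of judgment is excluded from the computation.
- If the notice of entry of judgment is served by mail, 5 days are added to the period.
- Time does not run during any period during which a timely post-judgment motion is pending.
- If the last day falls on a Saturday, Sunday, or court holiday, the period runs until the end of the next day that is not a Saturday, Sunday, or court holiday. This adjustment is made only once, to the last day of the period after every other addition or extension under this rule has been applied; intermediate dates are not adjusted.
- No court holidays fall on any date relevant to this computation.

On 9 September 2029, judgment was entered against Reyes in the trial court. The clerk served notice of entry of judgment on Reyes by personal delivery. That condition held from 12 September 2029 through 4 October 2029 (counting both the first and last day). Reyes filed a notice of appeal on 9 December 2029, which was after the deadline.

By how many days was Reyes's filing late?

10 days

58 days after 9 September 2029 is November 6, 2029.
Service was not by mail, so no mail extension applies.
From September 12, 2029 through October 4, 2029 inclusive is 23 days; tolling adds 23 days: November 6, 2029 + 23 days = November 29, 2029.
November 29, 2029 is a Thursday and not a court holiday, so no extension applies.
The deadline is November 29, 2029; from November 29, 2029 to December 9, 2029 is 10 days.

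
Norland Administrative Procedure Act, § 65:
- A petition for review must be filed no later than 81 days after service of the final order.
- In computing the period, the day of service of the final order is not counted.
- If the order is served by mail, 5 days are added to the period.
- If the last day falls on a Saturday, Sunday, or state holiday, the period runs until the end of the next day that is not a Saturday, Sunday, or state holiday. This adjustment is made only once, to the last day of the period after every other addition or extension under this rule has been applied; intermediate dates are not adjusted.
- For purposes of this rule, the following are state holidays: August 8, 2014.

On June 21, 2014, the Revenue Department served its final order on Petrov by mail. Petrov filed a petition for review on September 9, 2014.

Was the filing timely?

81 days after June 21, 2014 is September 10, 2014.
Service was by mail, adding 5 days: September 10, 2014 + 5 days = September 15, 2014.
September 15, 2014 is a Monday and not a state holiday, so no extension applies.
The deadline is September 15, 2014; the filing on September 9, 2014 is on or before that date.

Yes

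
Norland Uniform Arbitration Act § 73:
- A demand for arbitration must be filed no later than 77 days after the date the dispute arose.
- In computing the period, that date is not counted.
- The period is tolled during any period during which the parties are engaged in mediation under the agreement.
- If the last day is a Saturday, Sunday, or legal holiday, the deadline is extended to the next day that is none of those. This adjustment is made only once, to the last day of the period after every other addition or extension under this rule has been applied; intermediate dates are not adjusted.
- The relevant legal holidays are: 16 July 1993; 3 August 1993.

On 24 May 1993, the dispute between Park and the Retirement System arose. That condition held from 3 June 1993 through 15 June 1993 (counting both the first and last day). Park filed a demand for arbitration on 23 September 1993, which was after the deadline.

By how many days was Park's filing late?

77 days after 24 May 1993 is August 9, 1993.
From June 3, 1993 through June 15, 1993 inclusive is 13 days; tolling adds 13 days: August 9, 1993 + 13 days = August 22, 1993.
August 22, 1993 is Sunday. The next qualifying day is August 23, 1993.
The deadline is August 23, 1993; from August 23, 1993 to September 23, 1993 is 31 days.

31 days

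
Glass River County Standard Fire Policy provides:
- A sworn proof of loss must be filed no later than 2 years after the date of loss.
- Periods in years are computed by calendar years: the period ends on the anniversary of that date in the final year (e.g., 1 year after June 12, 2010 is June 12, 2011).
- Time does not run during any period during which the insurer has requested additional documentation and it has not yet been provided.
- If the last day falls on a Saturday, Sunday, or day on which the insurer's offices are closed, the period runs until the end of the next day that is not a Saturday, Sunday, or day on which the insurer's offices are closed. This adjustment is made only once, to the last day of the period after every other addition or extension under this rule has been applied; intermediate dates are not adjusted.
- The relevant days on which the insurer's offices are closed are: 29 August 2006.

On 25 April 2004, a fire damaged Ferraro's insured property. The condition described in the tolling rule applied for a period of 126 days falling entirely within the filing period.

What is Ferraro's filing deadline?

August 30, 2006

2 years after 25 April 2004 is April 25, 2006.
Tolling adds 126 days: April 25, 2006 + 126 days = August 29, 2006.
August 29, 2006 is a listed holiday. The next qualifying day is August 30, 2006.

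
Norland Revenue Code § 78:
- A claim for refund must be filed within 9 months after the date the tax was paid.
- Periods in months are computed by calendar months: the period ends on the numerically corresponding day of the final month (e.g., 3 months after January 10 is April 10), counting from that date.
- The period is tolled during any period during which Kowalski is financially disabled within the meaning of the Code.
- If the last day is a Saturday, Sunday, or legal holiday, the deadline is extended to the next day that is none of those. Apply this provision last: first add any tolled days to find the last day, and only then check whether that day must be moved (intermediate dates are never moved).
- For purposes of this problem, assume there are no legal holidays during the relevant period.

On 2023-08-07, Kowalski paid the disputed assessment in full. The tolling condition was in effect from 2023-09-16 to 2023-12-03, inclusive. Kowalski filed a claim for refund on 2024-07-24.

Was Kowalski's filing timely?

9 months after 2023-08-07 is May 7, 2024.
From September 16, 2023 through December 3, 2023 inclusive is 79 days; tolling adds 79 days: May 7, 2024 + 79 days = July 25, 2024.
July 25, 2024 is a Thursday and not a legal holiday, so no extension applies.
The deadline is July 25, 2024; the filing on July 24, 2024 is on or before that date.

Yes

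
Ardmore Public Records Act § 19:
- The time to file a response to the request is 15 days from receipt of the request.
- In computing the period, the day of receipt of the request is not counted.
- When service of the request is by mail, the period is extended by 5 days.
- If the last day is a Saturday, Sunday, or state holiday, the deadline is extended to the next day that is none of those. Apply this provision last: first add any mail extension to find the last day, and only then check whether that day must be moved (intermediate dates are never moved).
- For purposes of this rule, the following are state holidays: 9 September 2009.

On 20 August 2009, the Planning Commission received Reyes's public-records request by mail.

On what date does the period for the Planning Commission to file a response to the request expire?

September 10, 2009

15 days after 20 August 2009 is September 4, 2009.
Service was by mail, adding 5 days: September 4, 2009 + 5 days = September 9, 2009.
September 9, 2009 is a listed holiday. The next qualifying day is September 10, 2009.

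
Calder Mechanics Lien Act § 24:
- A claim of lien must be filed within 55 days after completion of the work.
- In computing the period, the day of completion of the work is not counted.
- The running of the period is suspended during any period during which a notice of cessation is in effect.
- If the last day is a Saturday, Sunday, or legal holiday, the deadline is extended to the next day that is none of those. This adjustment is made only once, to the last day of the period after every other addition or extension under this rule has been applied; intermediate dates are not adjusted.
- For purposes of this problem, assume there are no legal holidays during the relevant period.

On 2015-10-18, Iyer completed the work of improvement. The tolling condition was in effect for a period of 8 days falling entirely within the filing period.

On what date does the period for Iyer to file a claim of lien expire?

55 days after 2015-10-18 is December 12, 2015.
Tolling adds 8 days: December 12, 2015 + 8 days = December 20, 2015.
December 20, 2015 is Sunday. The next qualifying day is December 21, 2015.

December 21, 2015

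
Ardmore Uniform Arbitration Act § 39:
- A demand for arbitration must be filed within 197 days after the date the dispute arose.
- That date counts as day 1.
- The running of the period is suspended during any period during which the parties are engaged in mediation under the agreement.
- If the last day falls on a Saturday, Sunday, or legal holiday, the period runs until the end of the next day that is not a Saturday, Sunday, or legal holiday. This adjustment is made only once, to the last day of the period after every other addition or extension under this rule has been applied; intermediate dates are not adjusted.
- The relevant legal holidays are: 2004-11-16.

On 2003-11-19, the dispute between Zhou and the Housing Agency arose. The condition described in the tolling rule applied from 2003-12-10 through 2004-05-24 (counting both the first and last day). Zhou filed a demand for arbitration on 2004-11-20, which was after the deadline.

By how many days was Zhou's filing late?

3 days

Counting 2003-11-19 as day 1, day 197 is June 2, 2004.
From December 10, 2003 through May 24, 2004 inclusive is 167 days; tolling adds 167 days: June 2, 2004 + 167 days = November 16, 2004.
November 16, 2004 is a listed holiday. The next qualifying day is November 17, 2004.
The deadline is November 17, 2004; from November 17, 2004 to November 20, 2004 is 3 days.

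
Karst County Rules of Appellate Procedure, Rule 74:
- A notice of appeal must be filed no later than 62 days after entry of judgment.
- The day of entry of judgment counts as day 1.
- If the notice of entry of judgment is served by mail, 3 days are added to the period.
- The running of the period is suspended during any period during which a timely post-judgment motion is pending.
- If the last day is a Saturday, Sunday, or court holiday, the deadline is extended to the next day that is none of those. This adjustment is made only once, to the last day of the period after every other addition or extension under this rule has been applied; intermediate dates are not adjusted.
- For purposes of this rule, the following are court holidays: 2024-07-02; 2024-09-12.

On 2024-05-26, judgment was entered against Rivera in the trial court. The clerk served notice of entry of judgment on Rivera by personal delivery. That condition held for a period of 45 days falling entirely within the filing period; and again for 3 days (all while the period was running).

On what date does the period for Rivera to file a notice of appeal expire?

September 13, 2024

Counting 2024-05-26 as day 1, day 62 is July 26, 2024.
Service was not by mail, so no mail extension applies.
Tolling adds 45 days: July 26, 2024 + 45 days = September 9, 2024.
Tolling adds 3 days: September 9, 2024 + 3 days = September 12, 2024.
September 12, 2024 is a listed holiday. The next qualifying day is September 13, 2024.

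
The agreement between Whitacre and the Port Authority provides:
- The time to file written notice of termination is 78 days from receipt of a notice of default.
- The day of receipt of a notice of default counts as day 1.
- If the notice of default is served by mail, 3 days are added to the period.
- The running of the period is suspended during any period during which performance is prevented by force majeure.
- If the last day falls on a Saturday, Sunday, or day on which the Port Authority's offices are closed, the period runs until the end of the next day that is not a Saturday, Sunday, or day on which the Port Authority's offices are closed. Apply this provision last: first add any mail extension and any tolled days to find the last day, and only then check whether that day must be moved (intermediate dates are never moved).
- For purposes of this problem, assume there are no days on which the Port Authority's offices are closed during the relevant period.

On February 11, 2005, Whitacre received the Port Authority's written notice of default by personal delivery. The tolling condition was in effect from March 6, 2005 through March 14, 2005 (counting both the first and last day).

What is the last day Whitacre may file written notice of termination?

Counting February 11, 2005 as day 1, day 78 is April 29, 2005.
Service was not by mail, so no mail extension applies.
From March 6, 2005 through March 14, 2005 inclusive is 9 days; tolling adds 9 days: April 29, 2005 + 9 days = May 8, 2005.
May 8, 2005 is Sunday. The next qualifying day is May 9, 2005.

May 9, 2005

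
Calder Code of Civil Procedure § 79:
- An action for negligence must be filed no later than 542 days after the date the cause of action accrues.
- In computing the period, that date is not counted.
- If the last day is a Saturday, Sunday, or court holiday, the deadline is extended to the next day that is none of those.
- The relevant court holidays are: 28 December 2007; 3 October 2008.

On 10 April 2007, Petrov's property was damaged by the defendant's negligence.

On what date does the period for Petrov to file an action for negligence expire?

542 days after 10 April 2007 is October 3, 2008.
October 3, 2008 is a listed holiday; October 4, 2008 is Saturday; October 5, 2008 is Sunday. The next qualifying day is October 6, 2008.

October 6, 2008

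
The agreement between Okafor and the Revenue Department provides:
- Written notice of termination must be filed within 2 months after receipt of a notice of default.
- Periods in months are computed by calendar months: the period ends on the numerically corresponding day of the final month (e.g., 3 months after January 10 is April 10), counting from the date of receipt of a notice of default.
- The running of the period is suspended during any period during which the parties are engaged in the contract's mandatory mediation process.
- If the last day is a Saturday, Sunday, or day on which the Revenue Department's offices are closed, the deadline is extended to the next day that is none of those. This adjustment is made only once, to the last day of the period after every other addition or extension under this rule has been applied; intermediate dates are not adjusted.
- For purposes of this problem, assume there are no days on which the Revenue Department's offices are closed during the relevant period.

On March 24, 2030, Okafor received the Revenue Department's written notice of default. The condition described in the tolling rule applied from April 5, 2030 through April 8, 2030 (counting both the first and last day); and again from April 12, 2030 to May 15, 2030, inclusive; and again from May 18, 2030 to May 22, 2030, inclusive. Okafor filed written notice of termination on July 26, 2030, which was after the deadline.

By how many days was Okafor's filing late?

2 months after March 24, 2030 is May 24, 2030.
From April 5, 2030 through April 8, 2030 inclusive is 4 days; tolling adds 4 days: May 24, 2030 + 4 days = May 28, 2030.
From April 12, 2030 through May 15, 2030 inclusive is 34 days; tolling adds 34 days: May 28, 2030 + 34 days = July 1, 2030.
From May 18, 2030 through May 22, 2030 inclusive is 5 days; tolling adds 5 days: July 1, 2030 + 5 days = July 6, 2030.
July 6, 2030 is Saturday; July 7, 2030 is Sunday. The next qualifying day is July 8, 2030.
The deadline is July 8, 2030; from July 8, 2030 to July 26, 2030 is 18 days.

18 days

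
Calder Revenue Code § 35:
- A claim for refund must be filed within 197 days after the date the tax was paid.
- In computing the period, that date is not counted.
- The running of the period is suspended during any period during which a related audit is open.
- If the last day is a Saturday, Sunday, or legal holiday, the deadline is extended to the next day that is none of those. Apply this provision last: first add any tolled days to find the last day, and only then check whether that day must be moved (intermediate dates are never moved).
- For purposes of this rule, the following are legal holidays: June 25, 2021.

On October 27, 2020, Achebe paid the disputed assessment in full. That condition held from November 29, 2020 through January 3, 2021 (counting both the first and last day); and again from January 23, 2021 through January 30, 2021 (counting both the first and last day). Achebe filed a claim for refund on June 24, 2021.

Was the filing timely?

197 days after October 27, 2020 is May 12, 2021.
From November 29, 2020 through January 3, 2021 inclusive is 36 days; tolling adds 36 days: May 12, 2021 + 36 days = June 17, 2021.
From January 23, 2021 through January 30, 2021 inclusive is 8 days; tolling adds 8 days: June 17, 2021 + 8 days = June 25, 2021.
June 25, 2021 is a listed holiday; June 26, 2021 is Saturday; June 27, 2021 is Sunday. The next qualifying day is June 28, 2021.
The deadline is June 28, 2021; the filing on June 24, 2021 is on or before that date.

Yes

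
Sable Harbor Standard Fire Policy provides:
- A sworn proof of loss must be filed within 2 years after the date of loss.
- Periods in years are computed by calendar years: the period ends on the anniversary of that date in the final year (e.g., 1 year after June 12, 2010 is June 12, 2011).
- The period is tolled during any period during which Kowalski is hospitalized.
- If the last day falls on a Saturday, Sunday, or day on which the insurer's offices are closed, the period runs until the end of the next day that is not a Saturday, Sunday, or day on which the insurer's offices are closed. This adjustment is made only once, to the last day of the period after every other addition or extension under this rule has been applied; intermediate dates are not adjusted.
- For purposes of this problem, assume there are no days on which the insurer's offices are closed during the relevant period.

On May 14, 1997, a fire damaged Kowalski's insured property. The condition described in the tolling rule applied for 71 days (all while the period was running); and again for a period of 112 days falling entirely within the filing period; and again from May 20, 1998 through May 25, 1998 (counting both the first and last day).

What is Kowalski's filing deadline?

November 19, 1999

2 years after May 14, 1997 is May 14, 1999.
Tolling adds 71 days: May 14, 1999 + 71 days = July 24, 1999.
Tolling adds 112 days: July 24, 1999 + 112 days = November 13, 1999.
From May 20, 1998 through May 25, 1998 inclusive is 6 days; tolling adds 6 days: November 13, 1999 + 6 days = November 19, 1999.
November 19, 1999 is a Friday and not a day on which the insurer's offices are closed, so no extension applies.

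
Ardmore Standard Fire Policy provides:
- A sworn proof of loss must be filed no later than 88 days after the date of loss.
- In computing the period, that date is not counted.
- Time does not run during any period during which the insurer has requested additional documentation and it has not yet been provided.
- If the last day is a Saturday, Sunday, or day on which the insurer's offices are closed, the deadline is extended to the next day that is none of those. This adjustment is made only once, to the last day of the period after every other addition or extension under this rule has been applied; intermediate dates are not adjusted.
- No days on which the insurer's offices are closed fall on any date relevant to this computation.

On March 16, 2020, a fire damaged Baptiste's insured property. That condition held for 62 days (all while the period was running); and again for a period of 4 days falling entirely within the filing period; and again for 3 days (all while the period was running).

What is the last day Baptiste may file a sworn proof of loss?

August 20, 2020

88 days after March 16, 2020 is June 12, 2020.
Tolling adds 62 days: June 12, 2020 + 62 days = August 13, 2020.
Tolling adds 4 days: August 13, 2020 + 4 days = August 17, 2020.
Tolling adds 3 days: August 17, 2020 + 3 days = August 20, 2020.
August 20, 2020 is a Thursday and not a day on which the insurer's offices are closed, so no extension applies.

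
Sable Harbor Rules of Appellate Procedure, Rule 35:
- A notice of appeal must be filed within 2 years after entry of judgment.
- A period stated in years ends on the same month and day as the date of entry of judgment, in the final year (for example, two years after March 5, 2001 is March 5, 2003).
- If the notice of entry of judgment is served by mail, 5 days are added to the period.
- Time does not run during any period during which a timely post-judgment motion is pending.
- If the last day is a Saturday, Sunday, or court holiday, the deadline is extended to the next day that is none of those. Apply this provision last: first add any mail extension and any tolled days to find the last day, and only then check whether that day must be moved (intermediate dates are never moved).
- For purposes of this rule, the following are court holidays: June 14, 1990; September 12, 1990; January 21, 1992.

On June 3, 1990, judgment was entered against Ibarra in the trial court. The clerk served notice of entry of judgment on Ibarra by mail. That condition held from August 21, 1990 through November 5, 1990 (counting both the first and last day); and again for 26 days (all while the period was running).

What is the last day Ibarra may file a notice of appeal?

September 21, 1992

2 years after June 3, 1990 is June 3, 1992.
Service was by mail, adding 5 days: June 3, 1992 + 5 days = June 8, 1992.
From August 21, 1990 through November 5, 1990 inclusive is 77 days; tolling adds 77 days: June 8, 1992 + 77 days = August 24, 1992.
Tolling adds 26 days: August 24, 1992 + 26 days = September 19, 1992.
September 19, 1992 is Saturday; September 20, 1992 is Sunday. The next qualifying day is September 21, 1992.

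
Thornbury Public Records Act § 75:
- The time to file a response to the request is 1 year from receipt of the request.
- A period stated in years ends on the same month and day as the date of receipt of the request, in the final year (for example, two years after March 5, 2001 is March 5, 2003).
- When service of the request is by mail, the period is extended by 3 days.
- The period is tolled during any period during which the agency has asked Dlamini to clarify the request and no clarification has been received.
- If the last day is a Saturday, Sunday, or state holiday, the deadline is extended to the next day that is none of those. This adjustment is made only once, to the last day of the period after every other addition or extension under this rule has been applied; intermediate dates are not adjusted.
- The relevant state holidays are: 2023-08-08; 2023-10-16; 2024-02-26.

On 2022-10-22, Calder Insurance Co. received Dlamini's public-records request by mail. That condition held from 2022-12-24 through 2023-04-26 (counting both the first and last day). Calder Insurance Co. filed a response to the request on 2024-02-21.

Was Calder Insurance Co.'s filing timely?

1 year after 2022-10-22 is October 22, 2023.
Service was by mail, adding 3 days: October 22, 2023 + 3 days = October 25, 2023.
From December 24, 2022 through April 26, 2023 inclusive is 124 days; tolling adds 124 days: October 25, 2023 + 124 days = February 26, 2024.
February 26, 2024 is a listed holiday. The next qualifying day is February 27, 2024.
The deadline is February 27, 2024; the filing on February 21, 2024 is on or before that date.

Yes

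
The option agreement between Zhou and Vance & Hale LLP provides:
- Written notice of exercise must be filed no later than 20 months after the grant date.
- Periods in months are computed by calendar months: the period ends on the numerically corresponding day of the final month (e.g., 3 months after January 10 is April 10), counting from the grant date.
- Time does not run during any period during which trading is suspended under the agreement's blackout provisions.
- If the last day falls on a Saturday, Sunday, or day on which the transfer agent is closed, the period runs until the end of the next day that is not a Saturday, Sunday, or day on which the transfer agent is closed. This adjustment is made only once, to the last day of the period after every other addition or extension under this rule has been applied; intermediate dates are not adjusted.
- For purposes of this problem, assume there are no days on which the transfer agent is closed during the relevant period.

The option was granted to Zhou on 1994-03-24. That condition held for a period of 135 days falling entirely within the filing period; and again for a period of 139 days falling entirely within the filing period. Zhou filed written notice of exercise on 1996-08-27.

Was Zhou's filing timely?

20 months after 1994-03-24 is November 24, 1995.
Tolling adds 135 days: November 24, 1995 + 135 days = April 7, 1996.
Tolling adds 139 days: April 7, 1996 + 139 days = August 24, 1996.
August 24, 1996 is Saturday; August 25, 1996 is Sunday. The next qualifying day is August 26, 1996.
The deadline is August 26, 1996; the filing on August 27, 1996 is after that date.

No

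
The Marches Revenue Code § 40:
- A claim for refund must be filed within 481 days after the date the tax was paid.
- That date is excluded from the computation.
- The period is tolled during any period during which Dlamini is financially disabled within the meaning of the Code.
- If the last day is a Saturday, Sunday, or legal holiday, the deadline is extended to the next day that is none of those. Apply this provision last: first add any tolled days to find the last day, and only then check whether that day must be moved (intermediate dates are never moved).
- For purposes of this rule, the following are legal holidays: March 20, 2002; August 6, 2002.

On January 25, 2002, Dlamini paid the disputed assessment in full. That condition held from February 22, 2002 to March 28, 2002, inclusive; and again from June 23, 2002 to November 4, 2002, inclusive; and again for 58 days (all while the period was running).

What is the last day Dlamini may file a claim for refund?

January 5, 2004

481 days after January 25, 2002 is May 21, 2003.
From February 22, 2002 through March 28, 2002 inclusive is 35 days; tolling adds 35 days: May 21, 2003 + 35 days = June 25, 2003.
From June 23, 2002 through November 4, 2002 inclusive is 135 days; tolling adds 135 days: June 25, 2003 + 135 days = November 7, 2003.
Tolling adds 58 days: November 7, 2003 + 58 days = January 4, 2004.
January 4, 2004 is Sunday. The next qualifying day is January 5, 2004.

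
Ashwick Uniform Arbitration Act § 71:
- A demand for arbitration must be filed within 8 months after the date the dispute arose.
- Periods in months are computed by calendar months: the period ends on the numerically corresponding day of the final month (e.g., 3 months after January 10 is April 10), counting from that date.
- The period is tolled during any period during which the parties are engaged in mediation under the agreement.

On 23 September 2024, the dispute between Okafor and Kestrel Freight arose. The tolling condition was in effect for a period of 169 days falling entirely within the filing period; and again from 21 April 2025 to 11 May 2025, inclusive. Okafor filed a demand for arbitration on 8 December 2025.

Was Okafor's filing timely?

8 months after 23 September 2024 is May 23, 2025.
Tolling adds 169 days: May 23, 2025 + 169 days = November 8, 2025.
From April 21, 2025 through May 11, 2025 inclusive is 21 days; tolling adds 21 days: November 8, 2025 + 21 days = November 29, 2025.
The deadline is November 29, 2025; the filing on December 8, 2025 is after that date.

No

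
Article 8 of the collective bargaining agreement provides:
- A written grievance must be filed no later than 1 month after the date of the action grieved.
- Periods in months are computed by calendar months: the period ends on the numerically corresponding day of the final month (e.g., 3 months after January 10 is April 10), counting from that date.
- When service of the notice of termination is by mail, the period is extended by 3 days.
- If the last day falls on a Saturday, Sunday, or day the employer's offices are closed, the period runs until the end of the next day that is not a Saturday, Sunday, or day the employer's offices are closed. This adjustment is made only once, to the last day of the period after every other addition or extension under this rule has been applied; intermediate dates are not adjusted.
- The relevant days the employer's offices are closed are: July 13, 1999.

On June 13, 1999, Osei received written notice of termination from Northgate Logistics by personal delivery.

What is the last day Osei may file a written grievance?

1 month after June 13, 1999 is July 13, 1999.
Service was not by mail, so no mail extension applies.
July 13, 1999 is a listed holiday. The next qualifying day is July 14, 1999.

July 14, 1999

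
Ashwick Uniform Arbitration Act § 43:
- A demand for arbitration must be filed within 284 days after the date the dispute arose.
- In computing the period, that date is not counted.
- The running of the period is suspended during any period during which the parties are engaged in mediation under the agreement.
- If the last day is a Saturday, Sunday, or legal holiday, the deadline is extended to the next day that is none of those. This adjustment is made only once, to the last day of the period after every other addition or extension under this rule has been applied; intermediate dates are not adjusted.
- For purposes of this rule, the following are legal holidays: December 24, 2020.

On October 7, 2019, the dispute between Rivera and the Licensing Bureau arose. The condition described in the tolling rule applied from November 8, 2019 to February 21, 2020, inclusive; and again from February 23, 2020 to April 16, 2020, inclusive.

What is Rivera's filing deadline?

284 days after October 7, 2019 is July 17, 2020.
From November 8, 2019 through February 21, 2020 inclusive is 106 days; tolling adds 106 days: July 17, 2020 + 106 days = October 31, 2020.
From February 23, 2020 through April 16, 2020 inclusive is 54 days; tolling adds 54 days: October 31, 2020 + 54 days = December 24, 2020.
December 24, 2020 is a listed holiday. The next qualifying day is December 25, 2020.

December 25, 2020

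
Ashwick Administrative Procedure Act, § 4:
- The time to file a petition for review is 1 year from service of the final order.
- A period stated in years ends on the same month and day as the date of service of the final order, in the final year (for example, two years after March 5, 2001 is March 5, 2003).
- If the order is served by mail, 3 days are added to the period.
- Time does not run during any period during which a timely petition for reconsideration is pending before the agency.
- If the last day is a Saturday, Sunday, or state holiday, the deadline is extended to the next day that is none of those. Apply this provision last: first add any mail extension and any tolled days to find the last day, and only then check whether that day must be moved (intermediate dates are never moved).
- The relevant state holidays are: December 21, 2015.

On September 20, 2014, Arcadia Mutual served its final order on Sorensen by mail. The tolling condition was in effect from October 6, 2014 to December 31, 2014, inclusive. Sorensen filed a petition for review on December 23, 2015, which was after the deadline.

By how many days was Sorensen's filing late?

1 year after September 20, 2014 is September 20, 2015.
Service was by mail, adding 3 days: September 20, 2015 + 3 days = September 23, 2015.
From October 6, 2014 through December 31, 2014 inclusive is 87 days; tolling adds 87 days: September 23, 2015 + 87 days = December 19, 2015.
December 19, 2015 is Saturday; December 20, 2015 is Sunday; December 21, 2015 is a listed holiday. The next qualifying day is December 22, 2015.
The deadline is December 22, 2015; from December 22, 2015 to December 23, 2015 is 1 days.

1 day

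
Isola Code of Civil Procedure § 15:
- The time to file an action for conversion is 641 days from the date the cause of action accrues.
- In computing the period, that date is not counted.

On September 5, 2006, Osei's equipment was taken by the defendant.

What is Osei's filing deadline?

June 7, 2008

641 days after September 5, 2006 is June 7, 2008.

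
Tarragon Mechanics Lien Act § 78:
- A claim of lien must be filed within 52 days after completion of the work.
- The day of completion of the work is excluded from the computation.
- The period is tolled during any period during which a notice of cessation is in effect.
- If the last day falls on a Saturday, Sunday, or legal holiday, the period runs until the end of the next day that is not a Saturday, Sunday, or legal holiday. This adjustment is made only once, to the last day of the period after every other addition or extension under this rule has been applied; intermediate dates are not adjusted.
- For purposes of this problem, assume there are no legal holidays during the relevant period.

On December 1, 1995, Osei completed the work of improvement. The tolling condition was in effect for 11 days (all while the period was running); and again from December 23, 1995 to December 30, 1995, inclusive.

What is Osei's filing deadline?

February 12, 1996

52 days after December 1, 1995 is January 22, 1996.
Tolling adds 11 days: January 22, 1996 + 11 days = February 2, 1996.
From December 23, 1995 through December 30, 1995 inclusive is 8 days; tolling adds 8 days: February 2, 1996 + 8 days = February 10, 1996.
February 10, 1996 is Saturday; February 11, 1996 is Sunday. The next qualifying day is February 12, 1996.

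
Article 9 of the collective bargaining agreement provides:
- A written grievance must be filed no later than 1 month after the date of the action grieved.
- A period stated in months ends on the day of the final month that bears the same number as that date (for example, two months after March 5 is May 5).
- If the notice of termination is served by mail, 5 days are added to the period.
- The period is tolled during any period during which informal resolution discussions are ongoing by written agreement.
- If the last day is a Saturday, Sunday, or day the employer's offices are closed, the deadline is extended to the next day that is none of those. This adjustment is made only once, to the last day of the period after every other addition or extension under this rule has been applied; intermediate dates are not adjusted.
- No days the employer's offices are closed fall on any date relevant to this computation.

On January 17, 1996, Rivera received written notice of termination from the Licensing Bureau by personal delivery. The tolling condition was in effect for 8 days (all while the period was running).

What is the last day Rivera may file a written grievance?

February 26, 1996

1 month after January 17, 1996 is February 17, 1996.
Service was not by mail, so no mail extension applies.
Tolling adds 8 days: February 17, 1996 + 8 days = February 25, 1996.
February 25, 1996 is Sunday. The next qualifying day is February 26, 1996.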